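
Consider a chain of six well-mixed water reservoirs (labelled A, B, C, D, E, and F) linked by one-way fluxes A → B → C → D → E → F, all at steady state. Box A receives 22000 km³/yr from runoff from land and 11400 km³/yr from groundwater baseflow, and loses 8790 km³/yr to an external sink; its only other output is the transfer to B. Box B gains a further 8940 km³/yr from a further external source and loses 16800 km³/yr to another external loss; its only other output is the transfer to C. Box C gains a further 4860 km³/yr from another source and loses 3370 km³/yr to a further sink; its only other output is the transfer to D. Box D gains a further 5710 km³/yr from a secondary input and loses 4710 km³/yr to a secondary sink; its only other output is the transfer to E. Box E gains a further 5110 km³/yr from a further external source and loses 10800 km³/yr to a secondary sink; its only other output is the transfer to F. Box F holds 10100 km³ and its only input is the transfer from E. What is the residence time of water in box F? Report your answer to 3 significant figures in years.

0.745 yr

Box A: F(A→B) = (22000 + 11400) − 8790 = 24610 km³/yr.
Box B: F(B→C) = (24610 + 8940) − 16800 = 16750 km³/yr.
Box C: F(C→D) = (16750 + 4860) − 3370 = 18240 km³/yr.
Box D: F(D→E) = (18240 + 5710) − 4710 = 19240 km³/yr.
Box E: F(E→F) = (19240 + 5110) − 10800 = 13550 km³/yr.
Box F throughput = its input = 13550 km³/yr; τ = 10100 / 13550 = 0.7454 yr.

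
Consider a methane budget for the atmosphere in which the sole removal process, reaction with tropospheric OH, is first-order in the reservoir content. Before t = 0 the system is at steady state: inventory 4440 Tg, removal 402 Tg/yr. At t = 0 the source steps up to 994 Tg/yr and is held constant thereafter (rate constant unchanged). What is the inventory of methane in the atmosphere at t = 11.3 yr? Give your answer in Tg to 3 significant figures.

The sink rate constant is k = F₀/M₀ = 402/4440 = 0.09054 yr⁻¹.
Solving dM/dt = F₁ − kM with M(0) = M₀ gives M(t) = F₁/k + (M₀ − F₁/k)·e^(−kt).
F₁/k = 994/0.09054 = 10979 Tg; kt = 0.09054 × 11.3 = 1.023, e^(−kt) = 0.3595.
M(11.3) = 10979 + (4440 − 10979) × 0.3595 = 10979 − 2350 = 8628.1 Tg.

8630 Tg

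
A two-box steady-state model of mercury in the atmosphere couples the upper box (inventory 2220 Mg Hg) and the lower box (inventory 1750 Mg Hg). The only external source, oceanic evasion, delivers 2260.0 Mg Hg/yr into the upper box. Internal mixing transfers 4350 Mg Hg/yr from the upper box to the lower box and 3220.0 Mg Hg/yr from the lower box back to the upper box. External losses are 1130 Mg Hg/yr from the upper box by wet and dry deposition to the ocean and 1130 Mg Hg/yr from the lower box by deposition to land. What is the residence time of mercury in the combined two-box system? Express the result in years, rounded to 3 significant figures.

1.76 yr

For the system as a whole, the A↔B exchange is internal and contributes nothing to the throughput; only the external sinks remove mass.
M_total = 2220 + 1750 = 3970.0 Mg Hg.
ΣF_external_out = 1130 + 1130 = 2260.0 Mg Hg/yr.
τ = M_total / ΣF_ext = 3970.0 / 2260.0 = 1.757 yr.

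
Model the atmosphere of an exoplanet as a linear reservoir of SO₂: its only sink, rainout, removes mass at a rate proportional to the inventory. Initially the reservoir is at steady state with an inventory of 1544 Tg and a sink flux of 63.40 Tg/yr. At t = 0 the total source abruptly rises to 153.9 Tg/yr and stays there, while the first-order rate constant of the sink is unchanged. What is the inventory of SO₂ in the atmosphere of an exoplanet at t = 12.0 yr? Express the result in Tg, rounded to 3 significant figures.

2400 Tg

Residence time τ = M₀/F₀ = 24.35 yr. The eventual steady state is M_∞ = M₀·(F₁/F₀) = 1544 × 153.9/63.40 = 3748.0 Tg.
The anomaly ΔM(t) = M(t) − M_∞ decays as ΔM₀·e^(−t/τ) with ΔM₀ = 1544 − 3748.0 = −2204 Tg.
At t = 12.0 yr, e^(−t/τ) = e^(−0.4927) = 0.6109, so ΔM = −1347 Tg and M = 3748.0 − 1347 = 2401.5 Tg.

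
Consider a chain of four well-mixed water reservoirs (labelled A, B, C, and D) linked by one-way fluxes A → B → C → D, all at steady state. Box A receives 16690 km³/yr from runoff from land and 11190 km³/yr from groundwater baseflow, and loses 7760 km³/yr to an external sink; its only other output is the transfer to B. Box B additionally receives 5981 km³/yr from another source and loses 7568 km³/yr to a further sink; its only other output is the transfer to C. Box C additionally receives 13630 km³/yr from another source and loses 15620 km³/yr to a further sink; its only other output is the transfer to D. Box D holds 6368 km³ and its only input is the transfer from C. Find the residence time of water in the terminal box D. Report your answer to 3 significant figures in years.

Box A: F(A→B) = (16690 + 11190) − 7760 = 20120 km³/yr.
Box B: F(B→C) = (20120 + 5981) − 7568 = 18533 km³/yr.
Box C: F(C→D) = (18533 + 13630) − 15620 = 16543 km³/yr.
Box D throughput = its input = 16543 km³/yr; τ = 6368 / 16543 = 0.3849 yr.

0.385 yr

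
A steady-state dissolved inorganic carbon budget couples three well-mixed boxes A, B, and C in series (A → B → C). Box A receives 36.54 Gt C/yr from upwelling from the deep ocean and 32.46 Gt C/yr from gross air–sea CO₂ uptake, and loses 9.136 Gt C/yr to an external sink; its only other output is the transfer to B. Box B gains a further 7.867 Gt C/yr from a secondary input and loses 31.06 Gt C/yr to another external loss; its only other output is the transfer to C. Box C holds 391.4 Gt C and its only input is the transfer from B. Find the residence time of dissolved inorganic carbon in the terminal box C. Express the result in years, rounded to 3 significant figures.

Box A: F(A→B) = (36.54 + 32.46) − 9.136 = 59.864 Gt C/yr.
Box B: F(B→C) = (59.864 + 7.867) − 31.06 = 36.671 Gt C/yr.
Box C throughput = its input = 36.671 Gt C/yr; τ = 391.4 / 36.671 = 10.67 yr.

10.7 yr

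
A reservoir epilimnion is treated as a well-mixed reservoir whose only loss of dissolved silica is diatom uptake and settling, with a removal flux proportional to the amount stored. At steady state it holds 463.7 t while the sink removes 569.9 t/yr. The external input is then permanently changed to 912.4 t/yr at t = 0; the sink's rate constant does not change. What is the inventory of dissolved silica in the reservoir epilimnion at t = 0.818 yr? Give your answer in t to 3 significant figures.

The sink rate constant is k = F₀/M₀ = 569.9/463.7 = 1.229 yr⁻¹.
Solving dM/dt = F₁ − kM with M(0) = M₀ gives M(t) = F₁/k + (M₀ − F₁/k)·e^(−kt).
F₁/k = 912.4/1.229 = 742.38 t; kt = 1.229 × 0.818 = 1.005, e^(−kt) = 0.3659.
M(0.818) = 742.38 + (463.7 − 742.38) × 0.3659 = 742.38 − 102.0 = 640.40 t.

640 t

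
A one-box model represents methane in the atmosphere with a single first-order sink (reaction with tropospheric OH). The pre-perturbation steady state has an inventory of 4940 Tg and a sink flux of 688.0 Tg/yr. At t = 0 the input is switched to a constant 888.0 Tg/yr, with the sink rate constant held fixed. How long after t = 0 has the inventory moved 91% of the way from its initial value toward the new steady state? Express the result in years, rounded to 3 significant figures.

17.3 yr

τ = M₀/F₀ = 4940/688.0 = 7.180 yr.
The remaining gap fraction is e^(−t/τ); 91% covered ⇒ e^(−t/τ) = 0.0900.
t = −τ ln(0.0900) = 7.180 × 2.408 = 17.29 yr.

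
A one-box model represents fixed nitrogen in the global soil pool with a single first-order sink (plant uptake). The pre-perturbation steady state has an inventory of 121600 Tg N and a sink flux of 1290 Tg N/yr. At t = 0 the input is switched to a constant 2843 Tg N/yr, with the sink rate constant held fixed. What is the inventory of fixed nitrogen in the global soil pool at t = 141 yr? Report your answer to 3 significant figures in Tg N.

Residence time τ = M₀/F₀ = 94.26 yr. The eventual steady state is M_∞ = M₀·(F₁/F₀) = 121600 × 2843/1290 = 267990 Tg N.
The anomaly ΔM(t) = M(t) − M_∞ decays as ΔM₀·e^(−t/τ) with ΔM₀ = 121600 − 267990 = −146400 Tg N.
At t = 141 yr, e^(−t/τ) = e^(−1.496) = 0.2241, so ΔM = −32800 Tg N and M = 267990 − 32800 = 235190 Tg N.

235000 Tg N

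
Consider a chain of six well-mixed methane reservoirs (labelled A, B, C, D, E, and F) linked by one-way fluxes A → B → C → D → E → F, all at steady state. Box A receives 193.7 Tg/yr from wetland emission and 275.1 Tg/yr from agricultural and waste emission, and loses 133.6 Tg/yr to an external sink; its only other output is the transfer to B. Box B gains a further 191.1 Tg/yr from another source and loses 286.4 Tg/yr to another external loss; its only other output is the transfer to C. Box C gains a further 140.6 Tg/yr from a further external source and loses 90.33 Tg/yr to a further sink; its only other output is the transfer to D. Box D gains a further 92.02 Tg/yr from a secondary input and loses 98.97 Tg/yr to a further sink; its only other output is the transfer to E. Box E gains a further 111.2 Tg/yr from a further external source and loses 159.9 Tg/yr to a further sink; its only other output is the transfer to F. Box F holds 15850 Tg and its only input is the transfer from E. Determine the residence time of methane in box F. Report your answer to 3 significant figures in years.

67.6 yr

Box A: F(A→B) = (193.7 + 275.1) − 133.6 = 335.20 Tg/yr.
Box B: F(B→C) = (335.20 + 191.1) − 286.4 = 239.90 Tg/yr.
Box C: F(C→D) = (239.90 + 140.6) − 90.33 = 290.17 Tg/yr.
Box D: F(D→E) = (290.17 + 92.02) − 98.97 = 283.22 Tg/yr.
Box E: F(E→F) = (283.22 + 111.2) − 159.9 = 234.52 Tg/yr.
Box F throughput = its input = 234.52 Tg/yr; τ = 15850 / 234.52 = 67.58 yr.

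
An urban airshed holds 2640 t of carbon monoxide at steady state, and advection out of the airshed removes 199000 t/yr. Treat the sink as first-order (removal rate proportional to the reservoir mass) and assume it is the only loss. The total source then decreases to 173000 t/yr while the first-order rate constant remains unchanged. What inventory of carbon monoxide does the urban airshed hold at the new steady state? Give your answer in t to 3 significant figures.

2300 t

Rate constant k = F/M = 199000 / 2640 = 75.38 yr⁻¹.
At the new steady state, source = k·M_new ⇒ M_new = 173000 / 75.38 = 2295 t.
(Equivalently M_new = M × F_new/F_old = 2640 × 173000/199000.)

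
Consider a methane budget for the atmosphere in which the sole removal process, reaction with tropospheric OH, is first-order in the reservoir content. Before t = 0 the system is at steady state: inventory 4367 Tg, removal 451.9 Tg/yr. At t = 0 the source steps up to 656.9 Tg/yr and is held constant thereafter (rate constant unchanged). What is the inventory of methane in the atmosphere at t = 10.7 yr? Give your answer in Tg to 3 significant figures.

τ = M₀/F₀ = 4367/451.9 = 9.664 yr; rate constant k = 1/τ.
New steady state M_∞ = F₁/k = F₁·τ = 656.9 × 9.664 = 6348.0 Tg.
M(t) = M_∞ + (M₀ − M_∞)·e^(−t/τ); t/τ = 10.7/9.664 = 1.107, so e^(−t/τ) = 0.3305.
M(t) = 6348.0 − 1981 × 0.3305 = 5693.4 Tg.

5690 Tg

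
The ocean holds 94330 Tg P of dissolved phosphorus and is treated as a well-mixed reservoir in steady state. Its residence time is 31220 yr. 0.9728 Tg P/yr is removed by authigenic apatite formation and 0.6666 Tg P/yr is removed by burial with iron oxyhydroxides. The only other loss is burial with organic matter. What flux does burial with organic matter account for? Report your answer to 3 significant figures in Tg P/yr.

1.38 Tg P/yr

Total removal F = M/τ = 94330 / 31220 = 3.021 Tg P/yr.
Burial with organic matter = F − (0.9728 + 0.6666) = 3.021 − 1.639 = 1.382 Tg P/yr.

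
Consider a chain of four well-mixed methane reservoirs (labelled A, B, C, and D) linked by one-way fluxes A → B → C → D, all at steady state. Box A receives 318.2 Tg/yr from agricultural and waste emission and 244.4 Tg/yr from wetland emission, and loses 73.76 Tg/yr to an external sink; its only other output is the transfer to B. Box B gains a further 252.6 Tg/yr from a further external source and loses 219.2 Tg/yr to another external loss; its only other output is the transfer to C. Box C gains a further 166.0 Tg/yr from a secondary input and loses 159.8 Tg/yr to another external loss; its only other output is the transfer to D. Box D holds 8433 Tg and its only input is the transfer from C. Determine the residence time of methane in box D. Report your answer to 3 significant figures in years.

16.0 yr

Box A: F(A→B) = (318.2 + 244.4) − 73.76 = 488.84 Tg/yr.
Box B: F(B→C) = (488.84 + 252.6) − 219.2 = 522.24 Tg/yr.
Box C: F(C→D) = (522.24 + 166.0) − 159.8 = 528.44 Tg/yr.
Box D throughput = its input = 528.44 Tg/yr; τ = 8433 / 528.44 = 15.96 yr.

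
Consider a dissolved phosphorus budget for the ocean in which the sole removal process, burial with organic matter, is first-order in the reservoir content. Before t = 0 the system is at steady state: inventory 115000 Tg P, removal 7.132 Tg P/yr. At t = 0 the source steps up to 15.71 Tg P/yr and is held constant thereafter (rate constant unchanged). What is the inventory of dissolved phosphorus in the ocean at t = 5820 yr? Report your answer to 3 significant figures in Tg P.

The sink rate constant is k = F₀/M₀ = 7.132/115000 = 6.202×10^-5 yr⁻¹.
Solving dM/dt = F₁ − kM with M(0) = M₀ gives M(t) = F₁/k + (M₀ − F₁/k)·e^(−kt).
F₁/k = 15.71/6.202×10^-5 = 253320 Tg P; kt = 6.202×10^-5 × 5820 = 0.3609, e^(−kt) = 0.6970.
M(5820) = 253320 + (115000 − 253320) × 0.6970 = 253320 − 96410 = 156910 Tg P.

157000 Tg P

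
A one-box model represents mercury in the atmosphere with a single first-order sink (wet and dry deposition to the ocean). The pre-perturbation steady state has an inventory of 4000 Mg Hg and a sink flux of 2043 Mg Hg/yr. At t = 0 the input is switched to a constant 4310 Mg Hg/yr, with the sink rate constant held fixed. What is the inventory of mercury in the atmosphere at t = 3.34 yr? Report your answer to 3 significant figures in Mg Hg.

7630 Mg Hg

Residence time τ = M₀/F₀ = 1.958 yr. The eventual steady state is M_∞ = M₀·(F₁/F₀) = 4000 × 4310/2043 = 8438.6 Mg Hg.
The anomaly ΔM(t) = M(t) − M_∞ decays as ΔM₀·e^(−t/τ) with ΔM₀ = 4000 − 8438.6 = −4439 Mg Hg.
At t = 3.34 yr, e^(−t/τ) = e^(−1.706) = 0.1816, so ΔM = −806.1 Mg Hg and M = 8438.6 − 806.1 = 7632.5 Mg Hg.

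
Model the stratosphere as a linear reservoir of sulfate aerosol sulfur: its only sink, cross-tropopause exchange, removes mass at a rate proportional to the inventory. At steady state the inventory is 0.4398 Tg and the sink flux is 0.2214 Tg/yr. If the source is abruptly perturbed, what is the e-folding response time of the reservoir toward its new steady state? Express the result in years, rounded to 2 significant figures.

For a linear reservoir the response time equals the residence time τ = M/F.
τ = 0.4398 / 0.2214 = 1.986 yr.

2.0 yr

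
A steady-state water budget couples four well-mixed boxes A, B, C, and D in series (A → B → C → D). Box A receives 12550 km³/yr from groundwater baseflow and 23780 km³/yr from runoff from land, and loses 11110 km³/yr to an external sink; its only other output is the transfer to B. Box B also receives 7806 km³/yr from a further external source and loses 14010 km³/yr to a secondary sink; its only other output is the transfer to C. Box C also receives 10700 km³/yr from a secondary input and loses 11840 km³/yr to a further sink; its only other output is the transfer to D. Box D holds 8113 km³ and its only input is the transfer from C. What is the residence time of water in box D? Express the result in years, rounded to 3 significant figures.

Box A: F(A→B) = (12550 + 23780) − 11110 = 25220 km³/yr.
Box B: F(B→C) = (25220 + 7806) − 14010 = 19016 km³/yr.
Box C: F(C→D) = (19016 + 10700) − 11840 = 17876 km³/yr.
Box D throughput = its input = 17876 km³/yr; τ = 8113 / 17876 = 0.4538 yr.

0.454 yr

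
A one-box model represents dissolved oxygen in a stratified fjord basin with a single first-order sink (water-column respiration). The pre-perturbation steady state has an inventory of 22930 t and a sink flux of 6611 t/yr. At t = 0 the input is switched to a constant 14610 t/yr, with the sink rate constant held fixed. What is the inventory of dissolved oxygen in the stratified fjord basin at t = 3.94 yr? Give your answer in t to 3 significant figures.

The sink rate constant is k = F₀/M₀ = 6611/22930 = 0.2883 yr⁻¹.
Solving dM/dt = F₁ − kM with M(0) = M₀ gives M(t) = F₁/k + (M₀ − F₁/k)·e^(−kt).
F₁/k = 14610/0.2883 = 50674 t; kt = 0.2883 × 3.94 = 1.136, e^(−kt) = 0.3211.
M(3.94) = 50674 + (22930 − 50674) × 0.3211 = 50674 − 8909 = 41765 t.

41800 t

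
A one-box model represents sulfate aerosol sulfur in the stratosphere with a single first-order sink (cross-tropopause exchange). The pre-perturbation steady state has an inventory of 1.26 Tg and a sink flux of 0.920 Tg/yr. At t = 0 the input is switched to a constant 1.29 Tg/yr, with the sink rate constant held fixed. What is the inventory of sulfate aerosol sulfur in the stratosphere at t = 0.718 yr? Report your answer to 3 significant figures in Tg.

The sink rate constant is k = F₀/M₀ = 0.920/1.26 = 0.7302 yr⁻¹.
Solving dM/dt = F₁ − kM with M(0) = M₀ gives M(t) = F₁/k + (M₀ − F₁/k)·e^(−kt).
F₁/k = 1.29/0.7302 = 1.7667 Tg; kt = 0.7302 × 0.718 = 0.5243, e^(−kt) = 0.5920.
M(0.718) = 1.7667 + (1.26 − 1.7667) × 0.5920 = 1.7667 − 0.3000 = 1.4668 Tg.

1.47 Tg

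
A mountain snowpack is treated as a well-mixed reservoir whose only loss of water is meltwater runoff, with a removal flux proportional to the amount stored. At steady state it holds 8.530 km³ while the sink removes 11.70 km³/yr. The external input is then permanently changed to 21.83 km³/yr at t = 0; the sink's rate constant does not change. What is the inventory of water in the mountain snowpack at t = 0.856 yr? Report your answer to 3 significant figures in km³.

Residence time τ = M₀/F₀ = 0.7291 yr. The eventual steady state is M_∞ = M₀·(F₁/F₀) = 8.530 × 21.83/11.70 = 15.915 km³.
The anomaly ΔM(t) = M(t) − M_∞ decays as ΔM₀·e^(−t/τ) with ΔM₀ = 8.530 − 15.915 = −7.385 km³.
At t = 0.856 yr, e^(−t/τ) = e^(−1.174) = 0.3091, so ΔM = −2.283 km³ and M = 15.915 − 2.283 = 13.633 km³.

13.6 km³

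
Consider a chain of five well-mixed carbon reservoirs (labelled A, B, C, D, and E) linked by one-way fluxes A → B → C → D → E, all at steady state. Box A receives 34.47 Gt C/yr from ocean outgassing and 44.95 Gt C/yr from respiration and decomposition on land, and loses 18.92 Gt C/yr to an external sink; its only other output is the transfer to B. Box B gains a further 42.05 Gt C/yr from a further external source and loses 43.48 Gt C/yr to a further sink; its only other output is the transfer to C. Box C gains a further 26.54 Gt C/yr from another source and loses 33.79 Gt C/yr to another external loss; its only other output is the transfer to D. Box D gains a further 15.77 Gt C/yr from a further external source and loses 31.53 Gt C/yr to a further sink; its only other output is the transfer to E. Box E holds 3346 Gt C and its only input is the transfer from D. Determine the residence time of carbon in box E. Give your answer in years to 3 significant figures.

92.8 yr

Box A: F(A→B) = (34.47 + 44.95) − 18.92 = 60.500 Gt C/yr.
Box B: F(B→C) = (60.500 + 42.05) − 43.48 = 59.070 Gt C/yr.
Box C: F(C→D) = (59.070 + 26.54) − 33.79 = 51.820 Gt C/yr.
Box D: F(D→E) = (51.820 + 15.77) − 31.53 = 36.060 Gt C/yr.
Box E throughput = its input = 36.060 Gt C/yr; τ = 3346 / 36.060 = 92.79 yr.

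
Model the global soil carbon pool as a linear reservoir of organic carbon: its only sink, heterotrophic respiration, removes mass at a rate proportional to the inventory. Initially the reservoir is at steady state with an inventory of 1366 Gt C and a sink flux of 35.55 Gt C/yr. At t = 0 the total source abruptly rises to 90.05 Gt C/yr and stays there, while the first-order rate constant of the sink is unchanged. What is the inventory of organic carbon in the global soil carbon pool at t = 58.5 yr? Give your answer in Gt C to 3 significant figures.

τ = M₀/F₀ = 1366/35.55 = 38.42 yr; rate constant k = 1/τ.
New steady state M_∞ = F₁/k = F₁·τ = 90.05 × 38.42 = 3460.1 Gt C.
M(t) = M_∞ + (M₀ − M_∞)·e^(−t/τ); t/τ = 58.5/38.42 = 1.522, so e^(−t/τ) = 0.2182.
M(t) = 3460.1 − 2094 × 0.2182 = 3003.3 Gt C.

3000 Gt C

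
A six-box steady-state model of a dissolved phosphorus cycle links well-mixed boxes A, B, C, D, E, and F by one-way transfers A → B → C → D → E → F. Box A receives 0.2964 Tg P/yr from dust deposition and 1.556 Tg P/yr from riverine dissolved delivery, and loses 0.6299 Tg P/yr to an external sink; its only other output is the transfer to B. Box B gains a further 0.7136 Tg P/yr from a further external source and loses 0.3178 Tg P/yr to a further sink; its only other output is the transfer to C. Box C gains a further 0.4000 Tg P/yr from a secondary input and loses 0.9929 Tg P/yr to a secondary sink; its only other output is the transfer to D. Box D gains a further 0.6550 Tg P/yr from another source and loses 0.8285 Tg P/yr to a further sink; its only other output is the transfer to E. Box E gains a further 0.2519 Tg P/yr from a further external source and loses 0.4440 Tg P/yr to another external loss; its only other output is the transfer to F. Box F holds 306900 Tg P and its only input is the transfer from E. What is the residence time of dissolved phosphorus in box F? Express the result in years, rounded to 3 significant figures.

Box A: F(A→B) = (0.2964 + 1.556) − 0.6299 = 1.2225 Tg P/yr.
Box B: F(B→C) = (1.2225 + 0.7136) − 0.3178 = 1.6183 Tg P/yr.
Box C: F(C→D) = (1.6183 + 0.4000) − 0.9929 = 1.0254 Tg P/yr.
Box D: F(D→E) = (1.0254 + 0.6550) − 0.8285 = 0.85190 Tg P/yr.
Box E: F(E→F) = (0.85190 + 0.2519) − 0.4440 = 0.65980 Tg P/yr.
Box F throughput = its input = 0.65980 Tg P/yr; τ = 306900 / 0.65980 = 465100 yr.

465000 yr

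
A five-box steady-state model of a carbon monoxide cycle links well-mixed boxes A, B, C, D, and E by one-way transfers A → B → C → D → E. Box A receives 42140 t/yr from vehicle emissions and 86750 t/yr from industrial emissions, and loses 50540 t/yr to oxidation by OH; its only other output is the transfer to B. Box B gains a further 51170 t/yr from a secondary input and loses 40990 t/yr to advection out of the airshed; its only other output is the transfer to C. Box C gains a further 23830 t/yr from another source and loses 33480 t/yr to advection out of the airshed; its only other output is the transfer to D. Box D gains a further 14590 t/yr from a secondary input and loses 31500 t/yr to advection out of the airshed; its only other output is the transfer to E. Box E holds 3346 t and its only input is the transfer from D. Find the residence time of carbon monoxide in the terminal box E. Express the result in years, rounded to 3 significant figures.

0.0540 yr

Box A: F(A→B) = (42140 + 86750) − 50540 = 78350 t/yr.
Box B: F(B→C) = (78350 + 51170) − 40990 = 88530 t/yr.
Box C: F(C→D) = (88530 + 23830) − 33480 = 78880 t/yr.
Box D: F(D→E) = (78880 + 14590) − 31500 = 61970 t/yr.
Box E throughput = its input = 61970 t/yr; τ = 3346 / 61970 = 0.05399 yr.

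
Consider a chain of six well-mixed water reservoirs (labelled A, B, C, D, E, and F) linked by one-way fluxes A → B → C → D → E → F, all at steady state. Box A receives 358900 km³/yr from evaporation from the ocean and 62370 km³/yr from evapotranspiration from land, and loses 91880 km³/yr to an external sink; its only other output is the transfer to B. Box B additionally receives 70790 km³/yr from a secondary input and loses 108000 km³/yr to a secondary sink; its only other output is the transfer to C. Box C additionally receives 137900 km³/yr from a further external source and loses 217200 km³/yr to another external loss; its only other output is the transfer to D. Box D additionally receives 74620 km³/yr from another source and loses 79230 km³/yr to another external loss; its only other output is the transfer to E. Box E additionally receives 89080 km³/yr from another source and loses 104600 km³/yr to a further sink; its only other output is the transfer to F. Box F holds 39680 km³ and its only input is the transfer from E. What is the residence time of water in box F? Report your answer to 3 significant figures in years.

0.206 yr

Box A: F(A→B) = (358900 + 62370) − 91880 = 329390 km³/yr.
Box B: F(B→C) = (329390 + 70790) − 108000 = 292180 km³/yr.
Box C: F(C→D) = (292180 + 137900) − 217200 = 212880 km³/yr.
Box D: F(D→E) = (212880 + 74620) − 79230 = 208270 km³/yr.
Box E: F(E→F) = (208270 + 89080) − 104600 = 192750 km³/yr.
Box F throughput = its input = 192750 km³/yr; τ = 39680 / 192750 = 0.2059 yr.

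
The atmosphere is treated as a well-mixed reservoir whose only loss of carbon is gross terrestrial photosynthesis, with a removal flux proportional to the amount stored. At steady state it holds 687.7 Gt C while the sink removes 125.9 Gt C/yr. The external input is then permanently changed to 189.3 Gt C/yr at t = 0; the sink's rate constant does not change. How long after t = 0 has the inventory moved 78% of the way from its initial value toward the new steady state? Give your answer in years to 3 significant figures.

τ = M₀/F₀ = 687.7/125.9 = 5.462 yr.
The remaining gap fraction is e^(−t/τ); 78% covered ⇒ e^(−t/τ) = 0.220.
t = −τ ln(0.220) = 5.462 × 1.514 = 8.271 yr.

8.27 yr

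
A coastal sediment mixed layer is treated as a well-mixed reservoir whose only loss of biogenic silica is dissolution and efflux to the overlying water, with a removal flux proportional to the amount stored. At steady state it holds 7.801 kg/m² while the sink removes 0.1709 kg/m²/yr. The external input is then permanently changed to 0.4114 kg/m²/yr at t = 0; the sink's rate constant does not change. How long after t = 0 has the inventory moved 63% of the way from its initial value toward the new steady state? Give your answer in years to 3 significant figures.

45.4 yr

τ = M₀/F₀ = 7.801/0.1709 = 45.65 yr.
The remaining gap fraction is e^(−t/τ); 63% covered ⇒ e^(−t/τ) = 0.370.
t = −τ ln(0.370) = 45.65 × 0.9943 = 45.38 yr.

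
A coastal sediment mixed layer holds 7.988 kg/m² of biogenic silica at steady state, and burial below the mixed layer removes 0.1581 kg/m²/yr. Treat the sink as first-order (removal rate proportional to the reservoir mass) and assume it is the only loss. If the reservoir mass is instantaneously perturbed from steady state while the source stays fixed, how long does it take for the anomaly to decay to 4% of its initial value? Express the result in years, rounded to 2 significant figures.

For a linear reservoir the anomaly decays as exp(−t/τ) with τ = M/F = 7.988/0.1581 = 50.52 yr.
exp(−t/τ) = 0.04 ⇒ t = −τ ln(0.04) = 50.52 × 3.219 = 162.6 yr.

160 yr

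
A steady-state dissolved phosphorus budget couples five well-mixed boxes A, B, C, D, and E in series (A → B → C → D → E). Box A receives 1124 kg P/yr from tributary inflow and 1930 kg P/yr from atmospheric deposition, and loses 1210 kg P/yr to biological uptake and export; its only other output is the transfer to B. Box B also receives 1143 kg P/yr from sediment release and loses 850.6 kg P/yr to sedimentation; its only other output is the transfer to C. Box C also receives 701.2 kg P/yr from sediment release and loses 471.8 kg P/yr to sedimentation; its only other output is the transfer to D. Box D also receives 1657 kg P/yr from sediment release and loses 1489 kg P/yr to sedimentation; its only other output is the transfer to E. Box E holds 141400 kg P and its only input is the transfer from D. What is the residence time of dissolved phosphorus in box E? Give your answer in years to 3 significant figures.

55.8 yr

Box A: F(A→B) = (1124 + 1930) − 1210 = 1844.0 kg P/yr.
Box B: F(B→C) = (1844.0 + 1143) − 850.6 = 2136.4 kg P/yr.
Box C: F(C→D) = (2136.4 + 701.2) − 471.8 = 2365.8 kg P/yr.
Box D: F(D→E) = (2365.8 + 1657) − 1489 = 2533.8 kg P/yr.
Box E throughput = its input = 2533.8 kg P/yr; τ = 141400 / 2533.8 = 55.81 yr.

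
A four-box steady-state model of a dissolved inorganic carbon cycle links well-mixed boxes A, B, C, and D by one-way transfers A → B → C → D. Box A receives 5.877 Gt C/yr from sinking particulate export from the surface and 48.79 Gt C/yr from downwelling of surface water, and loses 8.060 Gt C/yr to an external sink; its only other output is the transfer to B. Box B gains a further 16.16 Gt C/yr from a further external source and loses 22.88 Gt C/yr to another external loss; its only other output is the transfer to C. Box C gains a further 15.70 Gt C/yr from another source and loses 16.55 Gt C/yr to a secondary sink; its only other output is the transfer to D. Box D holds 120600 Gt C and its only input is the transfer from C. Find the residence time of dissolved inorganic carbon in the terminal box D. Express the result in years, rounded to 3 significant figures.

3090 yr

Box A: F(A→B) = (5.877 + 48.79) − 8.060 = 46.607 Gt C/yr.
Box B: F(B→C) = (46.607 + 16.16) − 22.88 = 39.887 Gt C/yr.
Box C: F(C→D) = (39.887 + 15.70) − 16.55 = 39.037 Gt C/yr.
Box D throughput = its input = 39.037 Gt C/yr; τ = 120600 / 39.037 = 3089 yr.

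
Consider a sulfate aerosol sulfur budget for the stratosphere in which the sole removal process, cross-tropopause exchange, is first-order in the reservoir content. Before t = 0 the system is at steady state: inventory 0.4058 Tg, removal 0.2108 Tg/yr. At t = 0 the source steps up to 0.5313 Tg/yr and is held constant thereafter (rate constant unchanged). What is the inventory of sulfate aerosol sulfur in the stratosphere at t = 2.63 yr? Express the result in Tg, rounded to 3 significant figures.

Residence time τ = M₀/F₀ = 1.925 yr. The eventual steady state is M_∞ = M₀·(F₁/F₀) = 0.4058 × 0.5313/0.2108 = 1.0228 Tg.
The anomaly ΔM(t) = M(t) − M_∞ decays as ΔM₀·e^(−t/τ) with ΔM₀ = 0.4058 − 1.0228 = −0.6170 Tg.
At t = 2.63 yr, e^(−t/τ) = e^(−1.366) = 0.2551, so ΔM = −0.1574 Tg and M = 1.0228 − 0.1574 = 0.86540 Tg.

0.865 Tg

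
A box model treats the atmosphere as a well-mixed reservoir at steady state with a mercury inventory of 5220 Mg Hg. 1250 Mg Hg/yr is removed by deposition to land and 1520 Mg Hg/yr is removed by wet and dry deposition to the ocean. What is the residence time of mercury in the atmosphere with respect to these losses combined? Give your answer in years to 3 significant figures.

Total removal = 1250 + 1520 = 2770.0 Mg Hg/yr.
τ = M / ΣF_out = 5220 / 2770.0 = 1.884 yr.

1.88 yr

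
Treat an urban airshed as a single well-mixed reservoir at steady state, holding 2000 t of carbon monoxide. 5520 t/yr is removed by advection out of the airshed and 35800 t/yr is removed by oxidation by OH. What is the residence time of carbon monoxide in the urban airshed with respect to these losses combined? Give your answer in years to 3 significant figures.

Total removal = 5520 + 35800 = 41320 t/yr.
τ = M / ΣF_out = 2000 / 41320 = 0.04840 yr.

0.0484 yr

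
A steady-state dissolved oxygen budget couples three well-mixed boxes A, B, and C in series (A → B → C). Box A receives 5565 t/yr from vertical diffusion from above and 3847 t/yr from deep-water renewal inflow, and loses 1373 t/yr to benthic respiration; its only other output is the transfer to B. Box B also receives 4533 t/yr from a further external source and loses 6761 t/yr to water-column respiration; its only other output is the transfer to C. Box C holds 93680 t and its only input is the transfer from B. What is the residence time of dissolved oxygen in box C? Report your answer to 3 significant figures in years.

Box A: F(A→B) = (5565 + 3847) − 1373 = 8039.0 t/yr.
Box B: F(B→C) = (8039.0 + 4533) − 6761 = 5811.0 t/yr.
Box C throughput = its input = 5811.0 t/yr; τ = 93680 / 5811.0 = 16.12 yr.

16.1 yr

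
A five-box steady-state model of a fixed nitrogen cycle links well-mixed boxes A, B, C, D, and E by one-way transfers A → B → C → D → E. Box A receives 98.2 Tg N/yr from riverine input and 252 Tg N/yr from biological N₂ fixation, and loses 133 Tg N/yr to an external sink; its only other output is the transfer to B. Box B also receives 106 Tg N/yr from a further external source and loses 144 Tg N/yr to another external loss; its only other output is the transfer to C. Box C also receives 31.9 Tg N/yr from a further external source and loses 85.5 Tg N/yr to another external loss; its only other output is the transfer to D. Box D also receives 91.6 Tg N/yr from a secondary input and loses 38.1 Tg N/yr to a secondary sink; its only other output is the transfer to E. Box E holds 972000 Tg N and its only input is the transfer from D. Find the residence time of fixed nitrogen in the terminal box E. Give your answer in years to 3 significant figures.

Box A: F(A→B) = (98.2 + 252) − 133 = 217.20 Tg N/yr.
Box B: F(B→C) = (217.20 + 106) − 144 = 179.20 Tg N/yr.
Box C: F(C→D) = (179.20 + 31.9) − 85.5 = 125.60 Tg N/yr.
Box D: F(D→E) = (125.60 + 91.6) − 38.1 = 179.10 Tg N/yr.
Box E throughput = its input = 179.10 Tg N/yr; τ = 972000 / 179.10 = 5427 yr.

5430 yr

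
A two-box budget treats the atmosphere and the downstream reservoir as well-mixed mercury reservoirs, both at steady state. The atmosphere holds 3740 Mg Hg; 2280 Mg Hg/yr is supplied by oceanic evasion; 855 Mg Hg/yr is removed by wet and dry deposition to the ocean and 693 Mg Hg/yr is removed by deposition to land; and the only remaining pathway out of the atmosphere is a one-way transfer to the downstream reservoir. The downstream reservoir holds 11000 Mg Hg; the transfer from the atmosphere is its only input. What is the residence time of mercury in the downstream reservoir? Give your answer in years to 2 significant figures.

15 yr

Balance the atmosphere: ΣF_in = 2280.0 Mg Hg/yr.
Transfer to the downstream reservoir = ΣF_in − (855 + 693) = 732.00 Mg Hg/yr.
At steady state the output of the downstream reservoir equals its input, 732.00 Mg Hg/yr.
τ = M / F = 11000 / 732.00 = 15.03 yr.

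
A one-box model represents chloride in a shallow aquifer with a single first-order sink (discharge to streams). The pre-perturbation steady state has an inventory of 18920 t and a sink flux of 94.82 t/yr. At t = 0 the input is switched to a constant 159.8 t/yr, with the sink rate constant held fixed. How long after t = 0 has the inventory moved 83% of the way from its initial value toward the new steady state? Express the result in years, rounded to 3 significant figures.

τ = M₀/F₀ = 18920/94.82 = 199.5 yr.
The remaining gap fraction is e^(−t/τ); 83% covered ⇒ e^(−t/τ) = 0.170.
t = −τ ln(0.170) = 199.5 × 1.772 = 353.6 yr.

354 yr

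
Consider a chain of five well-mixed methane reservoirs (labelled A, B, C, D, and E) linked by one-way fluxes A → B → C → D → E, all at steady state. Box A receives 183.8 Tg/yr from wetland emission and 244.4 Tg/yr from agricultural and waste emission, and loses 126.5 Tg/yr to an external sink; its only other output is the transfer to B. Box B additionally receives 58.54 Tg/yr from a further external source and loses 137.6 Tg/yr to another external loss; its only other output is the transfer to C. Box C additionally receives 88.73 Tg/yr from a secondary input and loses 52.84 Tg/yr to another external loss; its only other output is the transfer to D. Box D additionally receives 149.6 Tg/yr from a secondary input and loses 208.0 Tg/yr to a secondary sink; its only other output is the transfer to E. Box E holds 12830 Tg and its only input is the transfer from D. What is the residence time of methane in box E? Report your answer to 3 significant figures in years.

64.1 yr

Box A: F(A→B) = (183.8 + 244.4) − 126.5 = 301.70 Tg/yr.
Box B: F(B→C) = (301.70 + 58.54) − 137.6 = 222.64 Tg/yr.
Box C: F(C→D) = (222.64 + 88.73) − 52.84 = 258.53 Tg/yr.
Box D: F(D→E) = (258.53 + 149.6) − 208.0 = 200.13 Tg/yr.
Box E throughput = its input = 200.13 Tg/yr; τ = 12830 / 200.13 = 64.11 yr.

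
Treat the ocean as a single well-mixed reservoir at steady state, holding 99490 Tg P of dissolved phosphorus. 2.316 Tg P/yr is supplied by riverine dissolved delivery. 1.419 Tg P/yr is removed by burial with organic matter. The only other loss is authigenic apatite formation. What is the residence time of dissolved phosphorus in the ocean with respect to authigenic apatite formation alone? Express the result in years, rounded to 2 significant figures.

At steady state ΣF_in = ΣF_out.
ΣF_in = 2.3160 Tg P/yr.
Authigenic apatite formation flux = ΣF_in − (1.419) = 2.3160 − 1.419 = 0.8970 Tg P/yr.
τ = M / F = 99490 / 0.8970 = 110900 yr.

110000 yr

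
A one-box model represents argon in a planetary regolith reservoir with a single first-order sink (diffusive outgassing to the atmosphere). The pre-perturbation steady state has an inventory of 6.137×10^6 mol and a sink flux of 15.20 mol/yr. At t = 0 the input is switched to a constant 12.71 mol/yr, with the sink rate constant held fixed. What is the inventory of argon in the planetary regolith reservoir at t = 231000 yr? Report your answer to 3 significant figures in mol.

5.70×10^6 mol

τ = M₀/F₀ = 6.137×10^6/15.20 = 403800 yr; rate constant k = 1/τ.
New steady state M_∞ = F₁/k = F₁·τ = 12.71 × 403800 = 5.1317×10^6 mol.
M(t) = M_∞ + (M₀ − M_∞)·e^(−t/τ); t/τ = 231000/403800 = 0.5721, so e^(−t/τ) = 0.5643.
M(t) = 5.1317×10^6 + 1.005×10^6 × 0.5643 = 5.6990×10^6 mol.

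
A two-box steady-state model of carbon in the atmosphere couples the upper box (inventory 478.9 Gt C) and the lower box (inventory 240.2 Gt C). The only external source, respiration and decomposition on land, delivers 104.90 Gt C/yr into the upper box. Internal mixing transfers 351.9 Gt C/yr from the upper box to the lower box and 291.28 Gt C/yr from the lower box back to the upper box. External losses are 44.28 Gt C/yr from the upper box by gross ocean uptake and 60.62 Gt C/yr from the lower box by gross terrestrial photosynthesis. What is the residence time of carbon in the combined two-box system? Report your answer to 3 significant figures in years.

For the system as a whole, the A↔B exchange is internal and contributes nothing to the throughput; only the external sinks remove mass.
M_total = 478.9 + 240.2 = 719.10 Gt C.
ΣF_external_out = 44.28 + 60.62 = 104.90 Gt C/yr.
τ = M_total / ΣF_ext = 719.10 / 104.90 = 6.855 yr.

6.86 yr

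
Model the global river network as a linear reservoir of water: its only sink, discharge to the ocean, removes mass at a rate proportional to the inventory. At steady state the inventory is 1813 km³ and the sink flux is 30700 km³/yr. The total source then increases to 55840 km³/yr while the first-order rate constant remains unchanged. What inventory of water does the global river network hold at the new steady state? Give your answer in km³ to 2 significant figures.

Rate constant k = F/M = 30700 / 1813 = 16.93 yr⁻¹.
At the new steady state, source = k·M_new ⇒ M_new = 55840 / 16.93 = 3298 km³.
(Equivalently M_new = M × F_new/F_old = 1813 × 55840/30700.)

3300 km³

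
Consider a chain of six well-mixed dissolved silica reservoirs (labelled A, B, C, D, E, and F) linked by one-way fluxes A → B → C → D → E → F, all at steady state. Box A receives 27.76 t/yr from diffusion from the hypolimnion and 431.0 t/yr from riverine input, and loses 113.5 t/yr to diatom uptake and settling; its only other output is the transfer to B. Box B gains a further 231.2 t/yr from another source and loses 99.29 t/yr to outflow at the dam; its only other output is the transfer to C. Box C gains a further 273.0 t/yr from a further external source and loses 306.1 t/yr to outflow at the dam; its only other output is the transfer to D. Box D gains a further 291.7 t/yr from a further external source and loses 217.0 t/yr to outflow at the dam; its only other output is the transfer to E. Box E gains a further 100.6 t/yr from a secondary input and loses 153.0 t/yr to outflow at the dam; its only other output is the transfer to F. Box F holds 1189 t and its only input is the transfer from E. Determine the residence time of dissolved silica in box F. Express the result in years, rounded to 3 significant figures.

Box A: F(A→B) = (27.76 + 431.0) − 113.5 = 345.26 t/yr.
Box B: F(B→C) = (345.26 + 231.2) − 99.29 = 477.17 t/yr.
Box C: F(C→D) = (477.17 + 273.0) − 306.1 = 444.07 t/yr.
Box D: F(D→E) = (444.07 + 291.7) − 217.0 = 518.77 t/yr.
Box E: F(E→F) = (518.77 + 100.6) − 153.0 = 466.37 t/yr.
Box F throughput = its input = 466.37 t/yr; τ = 1189 / 466.37 = 2.549 yr.

2.55 yr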